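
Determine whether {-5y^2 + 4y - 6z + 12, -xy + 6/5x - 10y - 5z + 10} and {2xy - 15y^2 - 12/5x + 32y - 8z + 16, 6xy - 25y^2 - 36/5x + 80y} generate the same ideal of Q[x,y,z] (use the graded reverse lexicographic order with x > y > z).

Equality of ideals is decidable: compute both reduced Gröbner bases (unique for the ordering) and check whether they agree.
Buchberger on the first generating set:
f_1 = -5y^2 + 4y - 6z + 12, LT = y^2.
f_2 = -xy + 6/5x - 10y - 5z + 10, LT = xy.

S(f_1,f_2): lcm = xy^2. S = 2/5xy - 10y^2 + 6/5xz - 5yz - 12/5x + 10y.
  leading term xy: subtract (-2/5)·f_2 from 2/5xy - 10y^2 + 6/5xz - 5yz - 12/5x + 10y → -10y^2 + 6/5xz - 5yz - 48/25x + 6y - 2z + 4
  leading term y^2: subtract (2)·f_1 from -10y^2 + 6/5xz - 5yz - 48/25x + 6y - 2z + 4 → 6/5xz - 5yz - 48/25x - 2y + 10z - 20
  leading term xz: no divisor's leading term divides it; move 6/5xz to the remainder.
  leading term yz: no divisor's leading term divides it; move -5yz to the remainder.
  leading term x: no divisor's leading term divides it; move -48/25x to the remainder.
  leading term y: no divisor's leading term divides it; move -2y to the remainder.
  leading term z: no divisor's leading term divides it; move 10z to the remainder.
  leading term 1: no divisor's leading term divides it; move -20 to the remainder.
  remainder 6/5xz - 5yz - 48/25x - 2y + 10z - 20 ≠ 0; add g_3 = 6/5xz - 5yz - 48/25x - 2y + 10z - 20 to the basis.

The other S-polynomials (S(f_1,g_3), S(f_2,g_3)) all reduce to 0 modulo the current basis, so we have a Gröbner basis.
Inter-reduce: drop elements whose leading term is divisible by another's, tail-reduce, and make monic.
Reduced Gröbner basis: {xy - 6/5x + 10y + 5z - 10, y^2 - 4/5y + 6/5z - 12/5, xz - 25/6yz - 8/5x - 5/3y + 25/3z - 50/3}.

Buchberger on the second generating set:
h_1 = 2xy - 15y^2 - 12/5x + 32y - 8z + 16, LT = xy.
h_2 = 6xy - 25y^2 - 36/5x + 80y, LT = xy.

S(h_1,h_2): lcm = xy. S = -10/3y^2 + 8/3y - 4z + 8.
  leading term y^2: no divisor's leading term divides it; move -10/3y^2 to the remainder.
  leading term y: no divisor's leading term divides it; move 8/3y to the remainder.
  leading term z: no divisor's leading term divides it; move -4z to the remainder.
  leading term 1: no divisor's leading term divides it; move 8 to the remainder.
  remainder -10/3y^2 + 8/3y - 4z + 8 ≠ 0; add k_3 = -10/3y^2 + 8/3y - 4z + 8 to the basis.

S(h_1,k_3): lcm = xy^2. S = -15/2y^3 - 2/5xy + 16y^2 - 6/5xz - 4yz + 12/5x + 8y.
  leading term y^3: subtract (9/4y)·k_3 from -15/2y^3 - 2/5xy + 16y^2 - 6/5xz - 4yz + 12/5x + 8y → -2/5xy + 10y^2 - 6/5xz + 5yz + 12/5x - 10y
  leading term xy: subtract (-1/5)·h_1 from -2/5xy + 10y^2 - 6/5xz + 5yz + 12/5x - 10y → 7y^2 - 6/5xz + 5yz + 48/25x - 18/5y - 8/5z + 16/5
  leading term y^2: subtract (-21/10)·k_3 from 7y^2 - 6/5xz + 5yz + 48/25x - 18/5y - 8/5z + 16/5 → -6/5xz + 5yz + 48/25x + 2y - 10z + 20
  leading term xz: no divisor's leading term divides it; move -6/5xz to the remainder.
  leading term yz: no divisor's leading term divides it; move 5yz to the remainder.
  leading term x: no divisor's leading term divides it; move 48/25x to the remainder.
  leading term y: no divisor's leading term divides it; move 2y to the remainder.
  leading term z: no divisor's leading term divides it; move -10z to the remainder.
  leading term 1: no divisor's leading term divides it; move 20 to the remainder.
  remainder -6/5xz + 5yz + 48/25x + 2y - 10z + 20 ≠ 0; add k_4 = -6/5xz + 5yz + 48/25x + 2y - 10z + 20 to the basis.

The other S-polynomials (S(h_2,k_3), S(h_1,k_4), S(h_2,k_4), S(k_3,k_4)) all reduce to 0 modulo the current basis, so we have a Gröbner basis.
Inter-reduce: drop elements whose leading term is divisible by another's, tail-reduce, and make monic.
Reduced Gröbner basis: {xy - 6/5x + 10y + 5z - 10, y^2 - 4/5y + 6/5z - 12/5, xz - 25/6yz - 8/5x - 5/3y + 25/3z - 50/3}.

Same reduced basis, so the two generating sets span the same ideal.
The choice of monomial ordering does not affect the verdict — as long as both bases are computed under the same ordering, their equality decides ideal equality.

Yes, the ideals are equal.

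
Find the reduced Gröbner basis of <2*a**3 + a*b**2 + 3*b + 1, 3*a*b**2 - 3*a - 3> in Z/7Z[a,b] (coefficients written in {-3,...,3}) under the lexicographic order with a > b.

This is the nonlinear analogue of row-reducing a linear system.

f_1 = 2*a**3 + a*b**2 + 3*b + 1, LT = a**3.
f_2 = 3*a*b**2 - 3*a - 3, LT = a*b**2.

S(f_1,f_2): lcm = a**3*b**2. S = a**3 + a**2 - 3*a*b**4 - 2*b**3 - 3*b**2.
  leading term a**3: subtract (-3)·f_1 from a**3 + a**2 - 3*a*b**4 - 2*b**3 - 3*b**2 → a**2 - 3*a*b**4 + 3*a*b**2 - 2*b**3 - 3*b**2 + 2*b + 3
  leading term a**2: no divisor's leading term divides it; move a**2 to the remainder.
  leading term a*b**4: subtract (-b**2)·f_2 from -3*a*b**4 + 3*a*b**2 - 2*b**3 - 3*b**2 + 2*b + 3 → -2*b**3 + b**2 + 2*b + 3
  leading term b**3: no divisor's leading term divides it; move -2*b**3 to the remainder.
  leading term b**2: no divisor's leading term divides it; move b**2 to the remainder.
  leading term b: no divisor's leading term divides it; move 2*b to the remainder.
  leading term 1: no divisor's leading term divides it; move 3 to the remainder.
  remainder a**2 - 2*b**3 + b**2 + 2*b + 3 ≠ 0; add g_3 = a**2 - 2*b**3 + b**2 + 2*b + 3 to the basis.

S(f_1,g_3): lcm = a**3. S = 2*a*b**3 + 3*a*b**2 - 2*a*b - 3*a - 2*b - 3.
  leading term a*b**3: subtract (3*b)·f_2 from 2*a*b**3 + 3*a*b**2 - 2*a*b - 3*a - 2*b - 3 → 3*a*b**2 - 3*a - 3
  leading term a*b**2: subtract (1)·f_2 from 3*a*b**2 - 3*a - 3 → 0
  remainder 0.

S(f_2,g_3): lcm = a**2*b**2. S = -a**2 - a + 2*b**5 - b**4 - 2*b**3 - 3*b**2.
  leading term a**2: subtract (-1)·g_3 from -a**2 - a + 2*b**5 - b**4 - 2*b**3 - 3*b**2 → -a + 2*b**5 - b**4 + 3*b**3 - 2*b**2 + 2*b + 3
  leading term a: no divisor's leading term divides it; move -a to the remainder.
  leading term b**5: no divisor's leading term divides it; move 2*b**5 to the remainder.
  leading term b**4: no divisor's leading term divides it; move -b**4 to the remainder.
  leading term b**3: no divisor's leading term divides it; move 3*b**3 to the remainder.
  leading term b**2: no divisor's leading term divides it; move -2*b**2 to the remainder.
  leading term b: no divisor's leading term divides it; move 2*b to the remainder.
  leading term 1: no divisor's leading term divides it; move 3 to the remainder.
  remainder -a + 2*b**5 - b**4 + 3*b**3 - 2*b**2 + 2*b + 3 ≠ 0; add g_4 = -a + 2*b**5 - b**4 + 3*b**3 - 2*b**2 + 2*b + 3 to the basis.

S(f_1,g_4): lcm = a**3. S = 2*a**2*b**5 - a**2*b**4 + 3*a**2*b**3 - 2*a**2*b**2 + 2*a**2*b + 3*a**2 - 3*a*b**2 - 2*b - 3.
  leading term a**2*b**5: subtract (3*a*b**3)·f_2 from 2*a**2*b**5 - a**2*b**4 + 3*a**2*b**3 - 2*a**2*b**2 + 2*a**2*b + 3*a**2 - 3*a*b**2 - 2*b - 3 → -a**2*b**4 - 2*a**2*b**3 - 2*a**2*b**2 + 2*a**2*b + 3*a**2 + 2*a*b**3 - 3*a*b**2 - 2*b - 3
  leading term a**2*b**4: subtract (2*a*b**2)·f_2 from -a**2*b**4 - 2*a**2*b**3 - 2*a**2*b**2 + 2*a**2*b + 3*a**2 + 2*a*b**3 - 3*a*b**2 - 2*b - 3 → -2*a**2*b**3 - 3*a**2*b**2 + 2*a**2*b + 3*a**2 + 2*a*b**3 + 3*a*b**2 - 2*b - 3
  leading term a**2*b**3: subtract (-3*a*b)·f_2 from -2*a**2*b**3 - 3*a**2*b**2 + 2*a**2*b + 3*a**2 + 2*a*b**3 + 3*a*b**2 - 2*b - 3 → -3*a**2*b**2 + 3*a**2 + 2*a*b**3 + 3*a*b**2 - 2*a*b - 2*b - 3
  leading term a**2*b**2: subtract (-a)·f_2 from -3*a**2*b**2 + 3*a**2 + 2*a*b**3 + 3*a*b**2 - 2*a*b - 2*b - 3 → 2*a*b**3 + 3*a*b**2 - 2*a*b - 3*a - 2*b - 3
  leading term a*b**3: subtract (3*b)·f_2 from 2*a*b**3 + 3*a*b**2 - 2*a*b - 3*a - 2*b - 3 → 3*a*b**2 - 3*a - 3
  leading term a*b**2: subtract (1)·f_2 from 3*a*b**2 - 3*a - 3 → 0
  remainder 0.

S(f_2,g_4): lcm = a*b**2. S = -a + 2*b**7 - b**6 + 3*b**5 - 2*b**4 + 2*b**3 + 3*b**2 - 1.
  leading term a: subtract (1)·g_4 from -a + 2*b**7 - b**6 + 3*b**5 - 2*b**4 + 2*b**3 + 3*b**2 - 1 → 2*b**7 - b**6 + b**5 - b**4 - b**3 - 2*b**2 - 2*b + 3
  leading term b**7: no divisor's leading term divides it; move 2*b**7 to the remainder.
  leading term b**6: no divisor's leading term divides it; move -b**6 to the remainder.
  leading term b**5: no divisor's leading term divides it; move b**5 to the remainder.
  leading term b**4: no divisor's leading term divides it; move -b**4 to the remainder.
  leading term b**3: no divisor's leading term divides it; move -b**3 to the remainder.
  leading term b**2: no divisor's leading term divides it; move -2*b**2 to the remainder.
  leading term b: no divisor's leading term divides it; move -2*b to the remainder.
  leading term 1: no divisor's leading term divides it; move 3 to the remainder.
  remainder 2*b**7 - b**6 + b**5 - b**4 - b**3 - 2*b**2 - 2*b + 3 ≠ 0; add g_5 = 2*b**7 - b**6 + b**5 - b**4 - b**3 - 2*b**2 - 2*b + 3 to the basis.

S(g_3,g_4): lcm = a**2. S = 2*a*b**5 - a*b**4 + 3*a*b**3 - 2*a*b**2 + 2*a*b + 3*a - 2*b**3 + b**2 + 2*b + 3.
  leading term a*b**5: subtract (3*b**3)·f_2 from 2*a*b**5 - a*b**4 + 3*a*b**3 - 2*a*b**2 + 2*a*b + 3*a - 2*b**3 + b**2 + 2*b + 3 → -a*b**4 - 2*a*b**3 - 2*a*b**2 + 2*a*b + 3*a + b**2 + 2*b + 3
  leading term a*b**4: subtract (2*b**2)·f_2 from -a*b**4 - 2*a*b**3 - 2*a*b**2 + 2*a*b + 3*a + b**2 + 2*b + 3 → -2*a*b**3 - 3*a*b**2 + 2*a*b + 3*a + 2*b + 3
  leading term a*b**3: subtract (-3*b)·f_2 from -2*a*b**3 - 3*a*b**2 + 2*a*b + 3*a + 2*b + 3 → -3*a*b**2 + 3*a + 3
  leading term a*b**2: subtract (-1)·f_2 from -3*a*b**2 + 3*a + 3 → 0
  remainder 0.

S(f_1,g_5): leading monomials are coprime, so the S-polynomial reduces to 0 (Buchberger's first criterion).
S(f_2,g_5): lcm = a*b**7. S = -3*a*b**6 + 2*a*b**5 - 3*a*b**4 - 3*a*b**3 + a*b**2 + a*b + 2*a - b**5.
  leading term a*b**6: subtract (-b**4)·f_2 from -3*a*b**6 + 2*a*b**5 - 3*a*b**4 - 3*a*b**3 + a*b**2 + a*b + 2*a - b**5 → 2*a*b**5 + a*b**4 - 3*a*b**3 + a*b**2 + a*b + 2*a - b**5 - 3*b**4
  leading term a*b**5: subtract (3*b**3)·f_2 from 2*a*b**5 + a*b**4 - 3*a*b**3 + a*b**2 + a*b + 2*a - b**5 - 3*b**4 → a*b**4 - a*b**3 + a*b**2 + a*b + 2*a - b**5 - 3*b**4 + 2*b**3
  leading term a*b**4: subtract (-2*b**2)·f_2 from a*b**4 - a*b**3 + a*b**2 + a*b + 2*a - b**5 - 3*b**4 + 2*b**3 → -a*b**3 + 2*a*b**2 + a*b + 2*a - b**5 - 3*b**4 + 2*b**3 + b**2
  leading term a*b**3: subtract (2*b)·f_2 from -a*b**3 + 2*a*b**2 + a*b + 2*a - b**5 - 3*b**4 + 2*b**3 + b**2 → 2*a*b**2 + 2*a - b**5 - 3*b**4 + 2*b**3 + b**2 - b
  leading term a*b**2: subtract (3)·f_2 from 2*a*b**2 + 2*a - b**5 - 3*b**4 + 2*b**3 + b**2 - b → -3*a - b**5 - 3*b**4 + 2*b**3 + b**2 - b + 2
  leading term a: subtract (3)·g_4 from -3*a - b**5 - 3*b**4 + 2*b**3 + b**2 - b + 2 → 0
  remainder 0.

S(g_3,g_5): leading monomials are coprime, so the S-polynomial reduces to 0 (Buchberger's first criterion).
S(g_4,g_5): leading monomials are coprime, so the S-polynomial reduces to 0 (Buchberger's first criterion).
Every S-polynomial of the final basis reduces to 0, so we have a Gröbner basis.
Inter-reduce: drop elements whose leading term is divisible by another's, tail-reduce, and make monic.

G = {a - 2*b**5 + b**4 - 3*b**3 + 2*b**2 - 2*b - 3, b**7 + 3*b**6 - 3*b**5 + 3*b**4 + 3*b**3 - b**2 - b - 2}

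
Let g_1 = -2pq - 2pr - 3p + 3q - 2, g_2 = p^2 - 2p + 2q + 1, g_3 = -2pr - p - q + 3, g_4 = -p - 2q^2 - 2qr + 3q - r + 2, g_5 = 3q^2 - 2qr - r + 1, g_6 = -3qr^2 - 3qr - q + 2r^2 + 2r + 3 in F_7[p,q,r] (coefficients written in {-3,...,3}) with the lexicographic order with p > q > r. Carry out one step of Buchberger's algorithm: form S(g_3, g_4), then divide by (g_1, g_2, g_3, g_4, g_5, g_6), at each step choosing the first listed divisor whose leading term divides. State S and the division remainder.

S(g_3, g_4) = -3p - 2q^2r - 2qr^2 + 3qr - 3q - r^2 + 2r + 2; remainder on division = 0.

lcm(LM(g_3), LM(g_4)) = pr.
S = (lcm/LT(g_3))·g_3 − (lcm/LT(g_4))·g_4 = -3p - 2q^2r - 2qr^2 + 3qr - 3q - r^2 + 2r + 2.
Reduce S modulo (g_1, g_2, g_3, g_4, g_5, g_6) in that order:
  leading term p: subtract (3)·g_4 from -3p - 2q^2r - 2qr^2 + 3qr - 3q - r^2 + 2r + 2 → -2q^2r - q^2 - 2qr^2 + 2qr + 2q - r^2 - 2r + 3
  leading term q^2r: subtract (-3r)·g_5 from -2q^2r - q^2 - 2qr^2 + 2qr + 2q - r^2 - 2r + 3 → -q^2 - qr^2 + 2qr + 2q + 3r^2 + r + 3
  leading term q^2: subtract (2)·g_5 from -q^2 - qr^2 + 2qr + 2q + 3r^2 + r + 3 → -qr^2 - qr + 2q + 3r^2 + 3r + 1
  leading term qr^2: subtract (-2)·g_6 from -qr^2 - qr + 2q + 3r^2 + 3r + 1 → 0
The remainder is 0, so this S-polynomial contributes no new basis element.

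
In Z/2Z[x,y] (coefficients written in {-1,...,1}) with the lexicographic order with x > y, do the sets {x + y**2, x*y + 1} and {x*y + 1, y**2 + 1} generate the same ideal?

Two ideals are equal iff their reduced Gröbner bases coincide (the reduced basis is unique for a fixed ordering).
Buchberger on the first generating set:
f_1 = x + y**2, LT = x.
f_2 = x*y + 1, LT = x*y.

S(f_1,f_2): lcm = x*y. S = y**3 + 1.
  leading term y**3: no divisor's leading term divides it; move y**3 to the remainder.
  leading term 1: no divisor's leading term divides it; move 1 to the remainder.
  remainder y**3 + 1 ≠ 0; add g_3 = y**3 + 1 to the basis.

The other S-polynomials (S(f_1,g_3), S(f_2,g_3)) all reduce to 0 modulo the current basis, so we have a Gröbner basis.
Inter-reduce: drop elements whose leading term is divisible by another's, tail-reduce, and make monic.
Reduced Gröbner basis: {x + y**2, y**3 + 1}.

Buchberger on the second generating set:
h_1 = x*y + 1, LT = x*y.
h_2 = y**2 + 1, LT = y**2.

S(h_1,h_2): lcm = x*y**2. S = x + y.
  leading term x: no divisor's leading term divides it; move x to the remainder.
  leading term y: no divisor's leading term divides it; move y to the remainder.
  remainder x + y ≠ 0; add k_3 = x + y to the basis.

The other S-polynomials (S(h_1,k_3), S(h_2,k_3)) all reduce to 0 modulo the current basis, so we have a Gröbner basis.
Inter-reduce: drop elements whose leading term is divisible by another's, tail-reduce, and make monic.
Reduced Gröbner basis: {x + y, y**2 + 1}.

The bases are distinct; the ideals are different.
The same test decides containment: I ⊆ J iff every generator of I reduces to 0 modulo a Gröbner basis of J.

No, the ideals differ.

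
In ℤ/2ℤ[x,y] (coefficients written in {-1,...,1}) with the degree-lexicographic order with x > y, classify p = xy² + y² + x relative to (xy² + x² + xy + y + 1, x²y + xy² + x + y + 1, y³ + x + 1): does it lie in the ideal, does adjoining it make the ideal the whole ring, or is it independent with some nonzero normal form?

Adjoining xy² + y² + x makes the ideal the whole ring: the system is inconsistent.

First compute the reduced Gröbner basis of I by Buchberger's algorithm.
f_1 = xy² + x² + xy + y + 1, LT = xy².
f_2 = x²y + xy² + x + y + 1, LT = x²y.
f_3 = y³ + x + 1, LT = y³.

S(f_1,f_2): lcm = x²y². S = xy³ + x³ + x²y + y² + x + y.
  reduce S modulo (f_1, f_2, f_3):
  remainder x³ + x² + xy + x + y + 1 ≠ 0; add h_4 = x³ + x² + xy + x + y + 1 to the basis.

S(f_1,f_3): lcm = xy³. S = x²y + xy² + x² + y² + x + y.
  reduce S modulo (f_1, f_2, f_3, h_4):
  remainder x² + y² + 1 ≠ 0; add h_5 = x² + y² + 1 to the basis.

S(f_2,f_3): lcm = x²y³. S = xy⁴ + x³ + xy² + y³ + x² + y².
  reduce S modulo (f_1, f_2, f_3, h_4, h_5):
  remainder xy + x + y + 1 ≠ 0; add h_6 = xy + x + y + 1 to the basis.

S(f_1,h_4): lcm = x³y². S = x⁴ + x³y + x²y² + xy³ + x²y + xy² + y³ + x² + y².
  reduce S modulo (f_1, f_2, f_3, h_4, h_5, h_6):
  remainder y² + x + 1 ≠ 0; add h_7 = y² + x + 1 to the basis.

The other S-polynomials (S(f_2,h_4), S(f_3,h_4), S(f_1,h_5), S(f_2,h_5), S(f_3,h_5), S(h_4,h_5), S(f_1,h_6), S(f_2,h_6), S(f_3,h_6), S(h_4,h_6), S(h_5,h_6), S(f_1,h_7), S(f_2,h_7), S(f_3,h_7), S(h_4,h_7), S(h_5,h_7), S(h_6,h_7)) all reduce to 0 modulo the current basis, so we have a Gröbner basis.
Inter-reduce: drop elements whose leading term is divisible by another's, tail-reduce, and make monic.
Reduced Gröbner basis: {x² + x, xy + x + y + 1, y² + x + 1}.
Label its elements g_1 = x² + x, g_2 = xy + x + y + 1, g_3 = y² + x + 1.

Reduce p = xy² + y² + x modulo G:
  leading term xy²: subtract (y)·g_2 from xy² + y² + x → xy + x + y
  leading term xy: subtract (1)·g_2 from xy + x + y → 1
  leading term 1: no divisor's leading term divides it; move 1 to the remainder.
  normal form = 1.
The normal form is nonzero, so p ∉ I. Since p minus its normal form lies in I, I + (p) = I + (r) where r = 1; decide whether this ideal is the whole ring.
Here r = 1 is a nonzero constant, hence a unit: 1 ∈ I + (p), the Gröbner basis of I + (p) is {1}, and the enlarged system has no common solution — adjoining p is inconsistent.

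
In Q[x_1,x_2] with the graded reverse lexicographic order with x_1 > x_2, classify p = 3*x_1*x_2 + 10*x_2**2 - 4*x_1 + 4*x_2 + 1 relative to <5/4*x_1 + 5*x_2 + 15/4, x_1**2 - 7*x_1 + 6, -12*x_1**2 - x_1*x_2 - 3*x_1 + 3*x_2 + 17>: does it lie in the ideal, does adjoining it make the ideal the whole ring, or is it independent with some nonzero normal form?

3*x_1*x_2 + 10*x_2**2 - 4*x_1 + 4*x_2 + 1 lies in I (it reduces to 0).

First compute the reduced Gröbner basis of I by Buchberger's algorithm.
f_1 = 5/4*x_1 + 5*x_2 + 15/4, LT = x_1.
f_2 = x_1**2 - 7*x_1 + 6, LT = x_1**2.
f_3 = -12*x_1**2 - x_1*x_2 - 3*x_1 + 3*x_2 + 17, LT = x_1**2.

S(f_1,f_2): lcm = x_1**2. S = 4*x_1*x_2 + 10*x_1 - 6.
  leading term x_1*x_2: subtract (16/5*x_2)·f_1 from 4*x_1*x_2 + 10*x_1 - 6 → -16*x_2**2 + 10*x_1 - 12*x_2 - 6
  leading term x_2**2: no divisor's leading term divides it; move -16*x_2**2 to the remainder.
  leading term x_1: subtract (8)·f_1 from 10*x_1 - 12*x_2 - 6 → -52*x_2 - 36
  leading term x_2: no divisor's leading term divides it; move -52*x_2 to the remainder.
  leading term 1: no divisor's leading term divides it; move -36 to the remainder.
  remainder -16*x_2**2 - 52*x_2 - 36 ≠ 0; add h_4 = -16*x_2**2 - 52*x_2 - 36 to the basis.

S(f_1,f_3): lcm = x_1**2. S = 47/12*x_1*x_2 + 11/4*x_1 + 1/4*x_2 + 17/12.
  leading term x_1*x_2: subtract (47/15*x_2)·f_1 from 47/12*x_1*x_2 + 11/4*x_1 + 1/4*x_2 + 17/12 → -47/3*x_2**2 + 11/4*x_1 - 23/2*x_2 + 17/12
  leading term x_2**2: subtract (47/48)·h_4 from -47/3*x_2**2 + 11/4*x_1 - 23/2*x_2 + 17/12 → 11/4*x_1 + 473/12*x_2 + 110/3
  leading term x_1: subtract (11/5)·f_1 from 11/4*x_1 + 473/12*x_2 + 110/3 → 341/12*x_2 + 341/12
  leading term x_2: no divisor's leading term divides it; move 341/12*x_2 to the remainder.
  leading term 1: no divisor's leading term divides it; move 341/12 to the remainder.
  remainder 341/12*x_2 + 341/12 ≠ 0; add h_5 = 341/12*x_2 + 341/12 to the basis.

The other S-polynomials (S(f_2,f_3), S(f_1,h_4), S(f_2,h_4), S(f_3,h_4), S(f_1,h_5), S(f_2,h_5), S(f_3,h_5), S(h_4,h_5)) all reduce to 0 modulo the current basis, so we have a Gröbner basis.
Inter-reduce: drop elements whose leading term is divisible by another's, tail-reduce, and make monic.
Reduced Gröbner basis: {x_1 - 1, x_2 + 1}.
Label its elements g_1 = x_1 - 1, g_2 = x_2 + 1.

Reduce p = 3*x_1*x_2 + 10*x_2**2 - 4*x_1 + 4*x_2 + 1 modulo G:
  leading term x_1*x_2: subtract (3*x_2)·g_1 from 3*x_1*x_2 + 10*x_2**2 - 4*x_1 + 4*x_2 + 1 → 10*x_2**2 - 4*x_1 + 7*x_2 + 1
  leading term x_2**2: subtract (10*x_2)·g_2 from 10*x_2**2 - 4*x_1 + 7*x_2 + 1 → -4*x_1 - 3*x_2 + 1
  leading term x_1: subtract (-4)·g_1 from -4*x_1 - 3*x_2 + 1 → -3*x_2 - 3
  leading term x_2: subtract (-3)·g_2 from -3*x_2 - 3 → 0
  normal form = 0.
Since the normal form is 0, p ∈ I.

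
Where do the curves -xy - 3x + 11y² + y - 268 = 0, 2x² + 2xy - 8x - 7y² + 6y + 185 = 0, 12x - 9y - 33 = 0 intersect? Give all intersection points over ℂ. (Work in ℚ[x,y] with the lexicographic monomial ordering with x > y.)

{(-1, -5)}

Compute a lex Gröbner basis by Buchberger's algorithm.
f_1 = -xy - 3x + 11y² + y - 268, LT = xy.
f_2 = 2x² + 2xy - 8x - 7y² + 6y + 185, LT = x².
f_3 = 12x - 9y - 33, LT = x.

S(f_1,f_2): lcm = x²y. S = 3x² - 12xy² + 3xy + 268x + 7/2y³ - 3y² - 185/2y.
  leading term x²: subtract (3/2)·f_2 from 3x² - 12xy² + 3xy + 268x + 7/2y³ - 3y² - 185/2y → -12xy² + 280x + 7/2y³ + 15/2y² - 203/2y - 555/2
  leading term xy²: subtract (12y)·f_1 from -12xy² + 280x + 7/2y³ + 15/2y² - 203/2y - 555/2 → 36xy + 280x - 257/2y³ - 9/2y² + 6229/2y - 555/2
  leading term xy: subtract (-36)·f_1 from 36xy + 280x - 257/2y³ - 9/2y² + 6229/2y - 555/2 → 172x - 257/2y³ + 783/2y² + 6301/2y - 19851/2
  leading term x: subtract (43/3)·f_3 from 172x - 257/2y³ + 783/2y² + 6301/2y - 19851/2 → -257/2y³ + 783/2y² + 6559/2y - 18905/2
  leading term y³: no divisor's leading term divides it; move -257/2y³ to the remainder.
  leading term y²: no divisor's leading term divides it; move 783/2y² to the remainder.
  leading term y: no divisor's leading term divides it; move 6559/2y to the remainder.
  leading term 1: no divisor's leading term divides it; move -18905/2 to the remainder.
  remainder -257/2y³ + 783/2y² + 6559/2y - 18905/2 ≠ 0; add h_4 = -257/2y³ + 783/2y² + 6559/2y - 18905/2 to the basis.

S(f_1,f_3): lcm = xy. S = 3x - 41/4y² + 7/4y + 268.
  leading term x: subtract (¼)·f_3 from 3x - 41/4y² + 7/4y + 268 → -41/4y² + 4y + 1105/4
  leading term y²: no divisor's leading term divides it; move -41/4y² to the remainder.
  leading term y: no divisor's leading term divides it; move 4y to the remainder.
  leading term 1: no divisor's leading term divides it; move 1105/4 to the remainder.
  remainder -41/4y² + 4y + 1105/4 ≠ 0; add h_5 = -41/4y² + 4y + 1105/4 to the basis.

S(f_2,f_3): lcm = x². S = 7/4xy - 5/4x - 7/2y² + 3y + 185/2.
  leading term xy: subtract (-7/4)·f_1 from 7/4xy - 5/4x - 7/2y² + 3y + 185/2 → -13/2x + 63/4y² + 19/4y - 753/2
  leading term x: subtract (-13/24)·f_3 from -13/2x + 63/4y² + 19/4y - 753/2 → 63/4y² - ⅛y - 3155/8
  leading term y²: subtract (-63/41)·h_5 from 63/4y² - ⅛y - 3155/8 → 1975/328y + 9875/328
  leading term y: no divisor's leading term divides it; move 1975/328y to the remainder.
  leading term 1: no divisor's leading term divides it; move 9875/328 to the remainder.
  remainder 1975/328y + 9875/328 ≠ 0; add h_6 = 1975/328y + 9875/328 to the basis.

The other S-polynomials (S(f_1,h_4), S(f_2,h_4), S(f_3,h_4), S(f_1,h_5), S(f_2,h_5), S(f_3,h_5), S(h_4,h_5), S(f_1,h_6), S(f_2,h_6), S(f_3,h_6), S(h_4,h_6), S(h_5,h_6)) all reduce to 0 modulo the current basis, so we have a Gröbner basis.
Inter-reduce: drop elements whose leading term is divisible by another's, tail-reduce, and make monic.
Reduced Gröbner basis: {x + 1, y + 5}.

A lex Gröbner basis eliminates variables successively. Here y + 5 depends only on y, with roots {-5}; lifting each root through the earlier basis elements recovers the full solutions.
  y = -5: the earlier basis element becomes x + 1 = 0, giving x = -1 — point (-1, -5).
Each listed point satisfies every original equation (direct substitution).
This is the nonlinear analogue of row-reducing a linear system.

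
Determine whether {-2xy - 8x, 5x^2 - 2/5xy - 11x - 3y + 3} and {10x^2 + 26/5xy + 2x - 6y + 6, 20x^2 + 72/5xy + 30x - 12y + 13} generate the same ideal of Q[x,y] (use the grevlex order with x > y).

No, the ideals differ.

For a fixed monomial order, each ideal has a unique reduced Gröbner basis; comparing bases decides equality.
Buchberger on the first generating set:
f_1 = -2xy - 8x, LT = xy.
f_2 = 5x^2 - 2/5xy - 11x - 3y + 3, LT = x^2.

S(f_1,f_2): lcm = x^2y. S = 2/25xy^2 + 4x^2 + 11/5xy + 3/5y^2 - 3/5y.
  reduce S modulo (f_1, f_2):
  remainder 3/5y^2 + 9/5y - 12/5 ≠ 0; add g_3 = 3/5y^2 + 9/5y - 12/5 to the basis.

The other S-polynomials (S(f_1,g_3), S(f_2,g_3)) all reduce to 0 modulo the current basis, so we have a Gröbner basis.
Inter-reduce: drop elements whose leading term is divisible by another's, tail-reduce, and make monic.
Reduced Gröbner basis: {x^2 - 47/25x - 3/5y + 3/5, xy + 4x, y^2 + 3y - 4}.

Buchberger on the second generating set:
h_1 = 10x^2 + 26/5xy + 2x - 6y + 6, LT = x^2.
h_2 = 20x^2 + 72/5xy + 30x - 12y + 13, LT = x^2.

S(h_1,h_2): lcm = x^2. S = -1/5xy - 13/10x - 1/20.
  reduce S modulo (h_1, h_2):
  remainder -1/5xy - 13/10x - 1/20 ≠ 0; add k_3 = -1/5xy - 13/10x - 1/20 to the basis.

S(h_1,k_3): lcm = x^2y. S = 13/25xy^2 - 13/2x^2 + 1/5xy - 3/5y^2 - 1/4x + 3/5y.
  reduce S modulo (h_1, h_2, k_3):
  remainder -3/5y^2 - 1/4x - 343/100y + 77/20 ≠ 0; add k_4 = -3/5y^2 - 1/4x - 343/100y + 77/20 to the basis.

The other S-polynomials (S(h_2,k_3), S(h_1,k_4), S(h_2,k_4), S(k_3,k_4)) all reduce to 0 modulo the current basis, so we have a Gröbner basis.
Inter-reduce: drop elements whose leading term is divisible by another's, tail-reduce, and make monic.
Reduced Gröbner basis: {x^2 - 159/50x - 3/5y + 47/100, xy + 13/2x + 1/4, y^2 + 5/12x + 343/60y - 77/12}.

These differ, so the ideals are not equal.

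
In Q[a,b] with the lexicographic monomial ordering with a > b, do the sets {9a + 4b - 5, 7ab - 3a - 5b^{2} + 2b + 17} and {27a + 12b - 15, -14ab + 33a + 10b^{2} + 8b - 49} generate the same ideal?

Yes, the ideals are equal.

For a fixed monomial order, each ideal has a unique reduced Gröbner basis; comparing bases decides equality.
Buchberger on the first generating set:
f_1 = 9a + 4b - 5, LT = a.
f_2 = 7ab - 3a - 5b^{2} + 2b + 17, LT = ab.

S(f_1,f_2): lcm = ab. S = \tfrac{3}{7}a + \tfrac{73}{63}b^{2} - \tfrac{53}{63}b - \tfrac{17}{7}.
  leading term a: subtract (\tfrac{1}{21})·f_1 from \tfrac{3}{7}a + \tfrac{73}{63}b^{2} - \tfrac{53}{63}b - \tfrac{17}{7} → \tfrac{73}{63}b^{2} - \tfrac{65}{63}b - \tfrac{46}{21}
  leading term b^{2}: no divisor's leading term divides it; move \tfrac{73}{63}b^{2} to the remainder.
  leading term b: no divisor's leading term divides it; move -\tfrac{65}{63}b to the remainder.
  leading term 1: no divisor's leading term divides it; move -\tfrac{46}{21} to the remainder.
  remainder \tfrac{73}{63}b^{2} - \tfrac{65}{63}b - \tfrac{46}{21} ≠ 0; add g_3 = \tfrac{73}{63}b^{2} - \tfrac{65}{63}b - \tfrac{46}{21} to the basis.

The other S-polynomials (S(f_1,g_3), S(f_2,g_3)) all reduce to 0 modulo the current basis, so we have a Gröbner basis.
Inter-reduce: drop elements whose leading term is divisible by another's, tail-reduce, and make monic.
Reduced Gröbner basis: {a + \tfrac{4}{9}b - \tfrac{5}{9}, b^{2} - \tfrac{65}{73}b - \tfrac{138}{73}}.

Buchberger on the second generating set:
h_1 = 27a + 12b - 15, LT = a.
h_2 = -14ab + 33a + 10b^{2} + 8b - 49, LT = ab.

S(h_1,h_2): lcm = ab. S = \tfrac{33}{14}a + \tfrac{73}{63}b^{2} + \tfrac{1}{63}b - \tfrac{7}{2}.
  leading term a: subtract (\tfrac{11}{126})·h_1 from \tfrac{33}{14}a + \tfrac{73}{63}b^{2} + \tfrac{1}{63}b - \tfrac{7}{2} → \tfrac{73}{63}b^{2} - \tfrac{65}{63}b - \tfrac{46}{21}
  leading term b^{2}: no divisor's leading term divides it; move \tfrac{73}{63}b^{2} to the remainder.
  leading term b: no divisor's leading term divides it; move -\tfrac{65}{63}b to the remainder.
  leading term 1: no divisor's leading term divides it; move -\tfrac{46}{21} to the remainder.
  remainder \tfrac{73}{63}b^{2} - \tfrac{65}{63}b - \tfrac{46}{21} ≠ 0; add k_3 = \tfrac{73}{63}b^{2} - \tfrac{65}{63}b - \tfrac{46}{21} to the basis.

The other S-polynomials (S(h_1,k_3), S(h_2,k_3)) all reduce to 0 modulo the current basis, so we have a Gröbner basis.
Inter-reduce: drop elements whose leading term is divisible by another's, tail-reduce, and make monic.
Reduced Gröbner basis: {a + \tfrac{4}{9}b - \tfrac{5}{9}, b^{2} - \tfrac{65}{73}b - \tfrac{138}{73}}.

These coincide, so the ideals are equal.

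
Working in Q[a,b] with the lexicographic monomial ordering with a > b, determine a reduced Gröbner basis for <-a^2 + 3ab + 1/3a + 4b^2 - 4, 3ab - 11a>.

G = {a^2 - 34/3a - 4b^2 + 4, ab - 11/3a, b^3 - 11/3b^2 - b + 11/3}

This is the nonlinear analogue of row-reducing a linear system.

f_1 = -a^2 + 3ab + 1/3a + 4b^2 - 4, LT = a^2.
f_2 = 3ab - 11a, LT = ab.

S(f_1,f_2): lcm = a^2b. S = 11/3a^2 - 3ab^2 - 1/3ab - 4b^3 + 4b.
  reduce S modulo (f_1, f_2):
  remainder -4b^3 + 44/3b^2 + 4b - 44/3 ≠ 0; add g_3 = -4b^3 + 44/3b^2 + 4b - 44/3 to the basis.

The other S-polynomials (S(f_1,g_3), S(f_2,g_3)) all reduce to 0 modulo the current basis, so we have a Gröbner basis.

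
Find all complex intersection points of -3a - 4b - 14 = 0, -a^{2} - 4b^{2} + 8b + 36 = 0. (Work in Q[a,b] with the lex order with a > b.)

{(-2, -2), (-82/13, 16/13)}

Compute a lex Gröbner basis by Buchberger's algorithm.
f_1 = -3a - 4b - 14, LT = a.
f_2 = -a^{2} - 4b^{2} + 8b + 36, LT = a^{2}.

S(f_1,f_2): lcm = a^{2}. S = \tfrac{4}{3}ab + \tfrac{14}{3}a - 4b^{2} + 8b + 36.
  reduce S modulo (f_1, f_2):
  remainder -\tfrac{52}{9}b^{2} - \tfrac{40}{9}b + \tfrac{128}{9} ≠ 0; add h_3 = -\tfrac{52}{9}b^{2} - \tfrac{40}{9}b + \tfrac{128}{9} to the basis.

The other S-polynomials (S(f_1,h_3), S(f_2,h_3)) all reduce to 0 modulo the current basis, so we have a Gröbner basis.
Inter-reduce: drop elements whose leading term is divisible by another's, tail-reduce, and make monic.
Reduced Gröbner basis: {a + \tfrac{4}{3}b + \tfrac{14}{3}, b^{2} + \tfrac{10}{13}b - \tfrac{32}{13}}.

The lex basis is triangular: the last element involves only b. Solving b^{2} + \tfrac{10}{13}b - \tfrac{32}{13} = 0 gives b ∈ {-2, 16/13}; substituting each value into the earlier elements determines the remaining variables.
  b = -2: the earlier basis element becomes a + 2 = 0, giving a = -2 — point (-2, -2).
  b = 16/13: the earlier basis element becomes a + \tfrac{82}{13} = 0, giving a = -82/13 — point (-82/13, 16/13).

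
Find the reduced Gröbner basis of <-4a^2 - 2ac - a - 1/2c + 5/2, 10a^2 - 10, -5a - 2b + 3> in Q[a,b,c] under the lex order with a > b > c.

f_1 = -4a^2 - 2ac - a - 1/2c + 5/2, LT = a^2.
f_2 = 10a^2 - 10, LT = a^2.
f_3 = -5a - 2b + 3, LT = a.

S(f_1,f_2): lcm = a^2. S = 1/2ac + 1/4a + 1/8c + 3/8.
  reduce S modulo (f_1, f_2, f_3):
  remainder -1/5bc - 1/10b + 17/40c + 21/40 ≠ 0; add g_4 = -1/5bc - 1/10b + 17/40c + 21/40 to the basis.

S(f_1,f_3): lcm = a^2. S = -2/5ab + 1/2ac + 17/20a + 1/8c - 5/8.
  reduce S modulo (f_1, f_2, f_3, g_4):
  remainder 4/25b^2 - 12/25b - 16/25 ≠ 0; add g_5 = 4/25b^2 - 12/25b - 16/25 to the basis.

S(g_4,g_5): lcm = b^2c. S = 1/2b^2 + 7/8bc - 21/8b + 4c.
  reduce S modulo (f_1, f_2, f_3, g_4, g_5):
  remainder -25/16b + 375/64c + 275/64 ≠ 0; add g_6 = -25/16b + 375/64c + 275/64 to the basis.

S(g_4,g_6): lcm = bc. S = 1/2b + 15/4c^2 + 5/8c - 21/8.
  reduce S modulo (f_1, f_2, f_3, g_4, g_5, g_6):
  remainder 15/4c^2 + 5/2c - 5/4 ≠ 0; add g_7 = 15/4c^2 + 5/2c - 5/4 to the basis.

The other S-polynomials (S(f_2,f_3), S(f_1,g_4), S(f_2,g_4), S(f_3,g_4), S(f_1,g_5), S(f_2,g_5), S(f_3,g_5), S(f_1,g_6), S(f_2,g_6), S(f_3,g_6), S(g_5,g_6), S(f_1,g_7), S(f_2,g_7), S(f_3,g_7), S(g_4,g_7), S(g_5,g_7), S(g_6,g_7)) all reduce to 0 modulo the current basis, so we have a Gröbner basis.
Inter-reduce: drop elements whose leading term is divisible by another's, tail-reduce, and make monic.

G = {a + 3/2c + 1/2, b - 15/4c - 11/4, c^2 + 2/3c - 1/3}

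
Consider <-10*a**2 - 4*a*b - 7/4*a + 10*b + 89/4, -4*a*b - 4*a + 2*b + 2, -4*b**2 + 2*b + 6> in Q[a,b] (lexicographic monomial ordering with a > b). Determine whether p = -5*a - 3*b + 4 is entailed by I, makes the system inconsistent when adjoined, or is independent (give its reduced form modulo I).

First compute the reduced Gröbner basis of I by Buchberger's algorithm.
f_1 = -10*a**2 - 4*a*b - 7/4*a + 10*b + 89/4, LT = a**2.
f_2 = -4*a*b - 4*a + 2*b + 2, LT = a*b.
f_3 = -4*b**2 + 2*b + 6, LT = b**2.

S(f_1,f_2): lcm = a**2*b. S = -a**2 + 2/5*a*b**2 + 27/40*a*b + 1/2*a - b**2 - 89/40*b.
  reduce S modulo (f_1, f_2, f_3):
  remainder -247/80*b - 247/80 ≠ 0; add h_4 = -247/80*b - 247/80 to the basis.

The other S-polynomials (S(f_1,f_3), S(f_2,f_3), S(f_1,h_4), S(f_2,h_4), S(f_3,h_4)) all reduce to 0 modulo the current basis, so we have a Gröbner basis.
Inter-reduce: drop elements whose leading term is divisible by another's, tail-reduce, and make monic.
Reduced Gröbner basis: {a**2 - 9/40*a - 49/40, b + 1}.
Label its elements g_1 = a**2 - 9/40*a - 49/40, g_2 = b + 1.

Reduce p = -5*a - 3*b + 4 modulo G:
  leading term a: no divisor's leading term divides it; move -5*a to the remainder.
  leading term b: subtract (-3)·g_2 from -3*b + 4 → 7
  leading term 1: no divisor's leading term divides it; move 7 to the remainder.
  normal form = -5*a + 7.
The normal form is nonzero, so p ∉ I. Since p minus its normal form lies in I, I + (p) = I + (r) where r = -5*a + 7; decide whether this ideal is the whole ring.
Run Buchberger on G together with r (pairs among the g_i already reduce to 0 since G is a Gröbner basis):
g_1 = a**2 - 9/40*a - 49/40, LT = a**2.
g_2 = b + 1, LT = b.
r = -5*a + 7, LT = a.

S(g_1,r): lcm = a**2. S = 47/40*a - 49/40.
  reduce S modulo (g_1, g_2, r):
  remainder 21/50 ≠ 0; add m_4 = 21/50 to the basis.

The other S-polynomials (S(g_1,g_2), S(g_2,r), S(g_1,m_4), S(g_2,m_4), S(r,m_4)) all reduce to 0 modulo the current basis, so we have a Gröbner basis.
Inter-reduce: drop elements whose leading term is divisible by another's, tail-reduce, and make monic.
Reduced Gröbner basis: {1}.
The reduced Gröbner basis of I + (p) is {1}: the ideal is the whole ring, so the enlarged system has no common solution — adjoining p is inconsistent.

Adjoining -5*a - 3*b + 4 makes the ideal the whole ring: the system is inconsistent.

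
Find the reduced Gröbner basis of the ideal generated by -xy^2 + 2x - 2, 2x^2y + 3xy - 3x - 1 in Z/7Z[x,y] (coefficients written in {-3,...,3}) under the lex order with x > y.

The reduced Gröbner basis is the canonical form of the ideal for this ordering.

f_1 = -xy^2 + 2x - 2, LT = xy^2.
f_2 = 2x^2y + 3xy - 3x - 1, LT = x^2y.

S(f_1,f_2): lcm = x^2y^2. S = -2x^2 + 2xy^2 - 2xy + 2x - 3y.
  leading term x^2: no divisor's leading term divides it; move -2x^2 to the remainder.
  leading term xy^2: subtract (-2)·f_1 from 2xy^2 - 2xy + 2x - 3y → -2xy - x - 3y + 3
  leading term xy: no divisor's leading term divides it; move -2xy to the remainder.
  leading term x: no divisor's leading term divides it; move -x to the remainder.
  leading term y: no divisor's leading term divides it; move -3y to the remainder.
  leading term 1: no divisor's leading term divides it; move 3 to the remainder.
  remainder -2x^2 - 2xy - x - 3y + 3 ≠ 0; add g_3 = -2x^2 - 2xy - x - 3y + 3 to the basis.

S(f_1,g_3): lcm = x^2y^2. S = -2x^2 - xy^3 + 3xy^2 + 2x + 2y^3 - 2y^2.
  leading term x^2: subtract (1)·g_3 from -2x^2 - xy^3 + 3xy^2 + 2x + 2y^3 - 2y^2 → -xy^3 + 3xy^2 + 2xy + 3x + 2y^3 - 2y^2 + 3y - 3
  leading term xy^3: subtract (y)·f_1 from -xy^3 + 3xy^2 + 2xy + 3x + 2y^3 - 2y^2 + 3y - 3 → 3xy^2 + 3x + 2y^3 - 2y^2 - 2y - 3
  leading term xy^2: subtract (-3)·f_1 from 3xy^2 + 3x + 2y^3 - 2y^2 - 2y - 3 → 2x + 2y^3 - 2y^2 - 2y - 2
  leading term x: no divisor's leading term divides it; move 2x to the remainder.
  leading term y^3: no divisor's leading term divides it; move 2y^3 to the remainder.
  leading term y^2: no divisor's leading term divides it; move -2y^2 to the remainder.
  leading term y: no divisor's leading term divides it; move -2y to the remainder.
  leading term 1: no divisor's leading term divides it; move -2 to the remainder.
  remainder 2x + 2y^3 - 2y^2 - 2y - 2 ≠ 0; add g_4 = 2x + 2y^3 - 2y^2 - 2y - 2 to the basis.

S(f_2,g_3): lcm = x^2y. S = -xy^2 + xy + 2x + 2y^2 - 2y + 3.
  leading term xy^2: subtract (1)·f_1 from -xy^2 + xy + 2x + 2y^2 - 2y + 3 → xy + 2y^2 - 2y - 2
  leading term xy: subtract (-3y)·g_4 from xy + 2y^2 - 2y - 2 → -y^4 + y^3 + 3y^2 - y - 2
  leading term y^4: no divisor's leading term divides it; move -y^4 to the remainder.
  leading term y^3: no divisor's leading term divides it; move y^3 to the remainder.
  leading term y^2: no divisor's leading term divides it; move 3y^2 to the remainder.
  leading term y: no divisor's leading term divides it; move -y to the remainder.
  leading term 1: no divisor's leading term divides it; move -2 to the remainder.
  remainder -y^4 + y^3 + 3y^2 - y - 2 ≠ 0; add g_5 = -y^4 + y^3 + 3y^2 - y - 2 to the basis.

The other S-polynomials (S(f_1,g_4), S(f_2,g_4), S(g_3,g_4), S(f_1,g_5), S(f_2,g_5), S(g_3,g_5), S(g_4,g_5)) all reduce to 0 modulo the current basis, so we have a Gröbner basis.
Inter-reduce: drop elements whose leading term is divisible by another's, tail-reduce, and make monic.

G = {x + y^3 - y^2 - y - 1, y^4 - y^3 - 3y^2 + y + 2}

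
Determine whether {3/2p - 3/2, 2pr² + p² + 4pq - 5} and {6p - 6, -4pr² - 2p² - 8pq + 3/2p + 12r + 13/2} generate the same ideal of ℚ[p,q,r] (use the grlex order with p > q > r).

Since reduced Gröbner bases are canonical representatives of ideals under a given ordering, it suffices to compute and compare them.
Buchberger on the first generating set:
f_1 = 3/2p - 3/2, LT = p.
f_2 = 2pr² + p² + 4pq - 5, LT = pr².

S(f_1,f_2): lcm = pr². S = -½p² - 2pq - r² + 5/2.
  leading term p²: subtract (-⅓p)·f_1 from -½p² - 2pq - r² + 5/2 → -2pq - r² - ½p + 5/2
  leading term pq: subtract (-4/3q)·f_1 from -2pq - r² - ½p + 5/2 → -r² - ½p - 2q + 5/2
  leading term r²: no divisor's leading term divides it; move -r² to the remainder.
  leading term p: subtract (-⅓)·f_1 from -½p - 2q + 5/2 → -2q + 2
  leading term q: no divisor's leading term divides it; move -2q to the remainder.
  leading term 1: no divisor's leading term divides it; move 2 to the remainder.
  remainder -r² - 2q + 2 ≠ 0; add g_3 = -r² - 2q + 2 to the basis.

S(f_1,g_3): leading monomials are coprime, so the S-polynomial reduces to 0 (Buchberger's first criterion).
S(f_2,g_3): lcm = pr². S = ½p² + 2p - 5/2.
  leading term p²: subtract (⅓p)·f_1 from ½p² + 2p - 5/2 → 5/2p - 5/2
  leading term p: subtract (5/3)·f_1 from 5/2p - 5/2 → 0
  remainder 0.

Every S-polynomial of the final basis reduces to 0, so we have a Gröbner basis.
Inter-reduce: drop elements whose leading term is divisible by another's, tail-reduce, and make monic.
Reduced Gröbner basis: {r² + 2q - 2, p - 1}.

Buchberger on the second generating set:
h_1 = 6p - 6, LT = p.
h_2 = -4pr² - 2p² - 8pq + 3/2p + 12r + 13/2, LT = pr².

S(h_1,h_2): lcm = pr². S = -½p² - 2pq - r² + ⅜p + 3r + 13/8.
  leading term p²: subtract (-1/12p)·h_1 from -½p² - 2pq - r² + ⅜p + 3r + 13/8 → -2pq - r² - ⅛p + 3r + 13/8
  leading term pq: subtract (-⅓q)·h_1 from -2pq - r² - ⅛p + 3r + 13/8 → -r² - ⅛p - 2q + 3r + 13/8
  leading term r²: no divisor's leading term divides it; move -r² to the remainder.
  leading term p: subtract (-1/48)·h_1 from -⅛p - 2q + 3r + 13/8 → -2q + 3r + 3/2
  leading term q: no divisor's leading term divides it; move -2q to the remainder.
  leading term r: no divisor's leading term divides it; move 3r to the remainder.
  leading term 1: no divisor's leading term divides it; move 3/2 to the remainder.
  remainder -r² - 2q + 3r + 3/2 ≠ 0; add k_3 = -r² - 2q + 3r + 3/2 to the basis.

S(h_1,k_3): leading monomials are coprime, so the S-polynomial reduces to 0 (Buchberger's first criterion).
S(h_2,k_3): lcm = pr². S = ½p² + 3pr + 9/8p - 3r - 13/8.
  leading term p²: subtract (1/12p)·h_1 from ½p² + 3pr + 9/8p - 3r - 13/8 → 3pr + 13/8p - 3r - 13/8
  leading term pr: subtract (½r)·h_1 from 3pr + 13/8p - 3r - 13/8 → 13/8p - 13/8
  leading term p: subtract (13/48)·h_1 from 13/8p - 13/8 → 0
  remainder 0.

Every S-polynomial of the final basis reduces to 0, so we have a Gröbner basis.
Inter-reduce: drop elements whose leading term is divisible by another's, tail-reduce, and make monic.
Reduced Gröbner basis: {r² + 2q - 3r - 3/2, p - 1}.

Since the reduced bases disagree, the two ideals are not the same.
The same test decides containment: I ⊆ J iff every generator of I reduces to 0 modulo a Gröbner basis of J.

No, the ideals differ.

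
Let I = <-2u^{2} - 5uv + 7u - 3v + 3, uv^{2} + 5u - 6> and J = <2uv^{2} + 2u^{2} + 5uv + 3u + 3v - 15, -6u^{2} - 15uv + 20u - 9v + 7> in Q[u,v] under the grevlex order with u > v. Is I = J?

Since reduced Gröbner bases are canonical representatives of ideals under a given ordering, it suffices to compute and compare them.
Buchberger on the first generating set:
f_1 = -2u^{2} - 5uv + 7u - 3v + 3, LT = u^{2}.
f_2 = uv^{2} + 5u - 6, LT = uv^{2}.

S(f_1,f_2): lcm = u^{2}v^{2}. S = \tfrac{5}{2}uv^{3} - \tfrac{7}{2}uv^{2} + \tfrac{3}{2}v^{3} - 5u^{2} - \tfrac{3}{2}v^{2} + 6u.
  leading term uv^{3}: subtract (\tfrac{5}{2}v)·f_2 from \tfrac{5}{2}uv^{3} - \tfrac{7}{2}uv^{2} + \tfrac{3}{2}v^{3} - 5u^{2} - \tfrac{3}{2}v^{2} + 6u → -\tfrac{7}{2}uv^{2} + \tfrac{3}{2}v^{3} - 5u^{2} - \tfrac{25}{2}uv - \tfrac{3}{2}v^{2} + 6u + 15v
  leading term uv^{2}: subtract (-\tfrac{7}{2})·f_2 from -\tfrac{7}{2}uv^{2} + \tfrac{3}{2}v^{3} - 5u^{2} - \tfrac{25}{2}uv - \tfrac{3}{2}v^{2} + 6u + 15v → \tfrac{3}{2}v^{3} - 5u^{2} - \tfrac{25}{2}uv - \tfrac{3}{2}v^{2} + \tfrac{47}{2}u + 15v - 21
  leading term v^{3}: no divisor's leading term divides it; move \tfrac{3}{2}v^{3} to the remainder.
  leading term u^{2}: subtract (\tfrac{5}{2})·f_1 from -5u^{2} - \tfrac{25}{2}uv - \tfrac{3}{2}v^{2} + \tfrac{47}{2}u + 15v - 21 → -\tfrac{3}{2}v^{2} + 6u + \tfrac{45}{2}v - \tfrac{57}{2}
  leading term v^{2}: no divisor's leading term divides it; move -\tfrac{3}{2}v^{2} to the remainder.
  leading term u: no divisor's leading term divides it; move 6u to the remainder.
  leading term v: no divisor's leading term divides it; move \tfrac{45}{2}v to the remainder.
  leading term 1: no divisor's leading term divides it; move -\tfrac{57}{2} to the remainder.
  remainder \tfrac{3}{2}v^{3} - \tfrac{3}{2}v^{2} + 6u + \tfrac{45}{2}v - \tfrac{57}{2} ≠ 0; add g_3 = \tfrac{3}{2}v^{3} - \tfrac{3}{2}v^{2} + 6u + \tfrac{45}{2}v - \tfrac{57}{2} to the basis.

S(f_1,g_3): leading monomials are coprime, so the S-polynomial reduces to 0 (Buchberger's first criterion).
S(f_2,g_3): lcm = uv^{3}. S = uv^{2} - 4u^{2} - 10uv + 19u - 6v.
  leading term uv^{2}: subtract (1)·f_2 from uv^{2} - 4u^{2} - 10uv + 19u - 6v → -4u^{2} - 10uv + 14u - 6v + 6
  leading term u^{2}: subtract (2)·f_1 from -4u^{2} - 10uv + 14u - 6v + 6 → 0
  remainder 0.

Every S-polynomial of the final basis reduces to 0, so we have a Gröbner basis.
Inter-reduce: drop elements whose leading term is divisible by another's, tail-reduce, and make monic.
Reduced Gröbner basis: {uv^{2} + 5u - 6, v^{3} - v^{2} + 4u + 15v - 19, u^{2} + \tfrac{5}{2}uv - \tfrac{7}{2}u + \tfrac{3}{2}v - \tfrac{3}{2}}.

Buchberger on the second generating set:
h_1 = 2uv^{2} + 2u^{2} + 5uv + 3u + 3v - 15, LT = uv^{2}.
h_2 = -6u^{2} - 15uv + 20u - 9v + 7, LT = u^{2}.

S(h_1,h_2): lcm = u^{2}v^{2}. S = -\tfrac{5}{2}uv^{3} + u^{3} + \tfrac{5}{2}u^{2}v + \tfrac{10}{3}uv^{2} - \tfrac{3}{2}v^{3} + \tfrac{3}{2}u^{2} + \tfrac{3}{2}uv + \tfrac{7}{6}v^{2} - \tfrac{15}{2}u.
  leading term uv^{3}: subtract (-\tfrac{5}{4}v)·h_1 from -\tfrac{5}{2}uv^{3} + u^{3} + \tfrac{5}{2}u^{2}v + \tfrac{10}{3}uv^{2} - \tfrac{3}{2}v^{3} + \tfrac{3}{2}u^{2} + \tfrac{3}{2}uv + \tfrac{7}{6}v^{2} - \tfrac{15}{2}u → u^{3} + 5u^{2}v + \tfrac{115}{12}uv^{2} - \tfrac{3}{2}v^{3} + \tfrac{3}{2}u^{2} + \tfrac{21}{4}uv + \tfrac{59}{12}v^{2} - \tfrac{15}{2}u - \tfrac{75}{4}v
  leading term u^{3}: subtract (-\tfrac{1}{6}u)·h_2 from u^{3} + 5u^{2}v + \tfrac{115}{12}uv^{2} - \tfrac{3}{2}v^{3} + \tfrac{3}{2}u^{2} + \tfrac{21}{4}uv + \tfrac{59}{12}v^{2} - \tfrac{15}{2}u - \tfrac{75}{4}v → \tfrac{5}{2}u^{2}v + \tfrac{115}{12}uv^{2} - \tfrac{3}{2}v^{3} + \tfrac{29}{6}u^{2} + \tfrac{15}{4}uv + \tfrac{59}{12}v^{2} - \tfrac{19}{3}u - \tfrac{75}{4}v
  leading term u^{2}v: subtract (-\tfrac{5}{12}v)·h_2 from \tfrac{5}{2}u^{2}v + \tfrac{115}{12}uv^{2} - \tfrac{3}{2}v^{3} + \tfrac{29}{6}u^{2} + \tfrac{15}{4}uv + \tfrac{59}{12}v^{2} - \tfrac{19}{3}u - \tfrac{75}{4}v → \tfrac{10}{3}uv^{2} - \tfrac{3}{2}v^{3} + \tfrac{29}{6}u^{2} + \tfrac{145}{12}uv + \tfrac{7}{6}v^{2} - \tfrac{19}{3}u - \tfrac{95}{6}v
  leading term uv^{2}: subtract (\tfrac{5}{3})·h_1 from \tfrac{10}{3}uv^{2} - \tfrac{3}{2}v^{3} + \tfrac{29}{6}u^{2} + \tfrac{145}{12}uv + \tfrac{7}{6}v^{2} - \tfrac{19}{3}u - \tfrac{95}{6}v → -\tfrac{3}{2}v^{3} + \tfrac{3}{2}u^{2} + \tfrac{15}{4}uv + \tfrac{7}{6}v^{2} - \tfrac{34}{3}u - \tfrac{125}{6}v + 25
  leading term v^{3}: no divisor's leading term divides it; move -\tfrac{3}{2}v^{3} to the remainder.
  leading term u^{2}: subtract (-\tfrac{1}{4})·h_2 from \tfrac{3}{2}u^{2} + \tfrac{15}{4}uv + \tfrac{7}{6}v^{2} - \tfrac{34}{3}u - \tfrac{125}{6}v + 25 → \tfrac{7}{6}v^{2} - \tfrac{19}{3}u - \tfrac{277}{12}v + \tfrac{107}{4}
  leading term v^{2}: no divisor's leading term divides it; move \tfrac{7}{6}v^{2} to the remainder.
  leading term u: no divisor's leading term divides it; move -\tfrac{19}{3}u to the remainder.
  leading term v: no divisor's leading term divides it; move -\tfrac{277}{12}v to the remainder.
  leading term 1: no divisor's leading term divides it; move \tfrac{107}{4} to the remainder.
  remainder -\tfrac{3}{2}v^{3} + \tfrac{7}{6}v^{2} - \tfrac{19}{3}u - \tfrac{277}{12}v + \tfrac{107}{4} ≠ 0; add k_3 = -\tfrac{3}{2}v^{3} + \tfrac{7}{6}v^{2} - \tfrac{19}{3}u - \tfrac{277}{12}v + \tfrac{107}{4} to the basis.

S(h_1,k_3): lcm = uv^{3}. S = u^{2}v + \tfrac{59}{18}uv^{2} - \tfrac{38}{9}u^{2} - \tfrac{125}{9}uv + \tfrac{3}{2}v^{2} + \tfrac{107}{6}u - \tfrac{15}{2}v.
  leading term u^{2}v: subtract (-\tfrac{1}{6}v)·h_2 from u^{2}v + \tfrac{59}{18}uv^{2} - \tfrac{38}{9}u^{2} - \tfrac{125}{9}uv + \tfrac{3}{2}v^{2} + \tfrac{107}{6}u - \tfrac{15}{2}v → \tfrac{7}{9}uv^{2} - \tfrac{38}{9}u^{2} - \tfrac{95}{9}uv + \tfrac{107}{6}u - \tfrac{19}{3}v
  leading term uv^{2}: subtract (\tfrac{7}{18})·h_1 from \tfrac{7}{9}uv^{2} - \tfrac{38}{9}u^{2} - \tfrac{95}{9}uv + \tfrac{107}{6}u - \tfrac{19}{3}v → -5u^{2} - \tfrac{25}{2}uv + \tfrac{50}{3}u - \tfrac{15}{2}v + \tfrac{35}{6}
  leading term u^{2}: subtract (\tfrac{5}{6})·h_2 from -5u^{2} - \tfrac{25}{2}uv + \tfrac{50}{3}u - \tfrac{15}{2}v + \tfrac{35}{6} → 0
  remainder 0.

S(h_2,k_3): leading monomials are coprime, so the S-polynomial reduces to 0 (Buchberger's first criterion).
Every S-polynomial of the final basis reduces to 0, so we have a Gröbner basis.
Inter-reduce: drop elements whose leading term is divisible by another's, tail-reduce, and make monic.
Reduced Gröbner basis: {uv^{2} + \tfrac{29}{6}u - \tfrac{19}{3}, v^{3} - \tfrac{7}{9}v^{2} + \tfrac{38}{9}u + \tfrac{277}{18}v - \tfrac{107}{6}, u^{2} + \tfrac{5}{2}uv - \tfrac{10}{3}u + \tfrac{3}{2}v - \tfrac{7}{6}}.

Since the reduced bases disagree, the two ideals are not the same.

No, the ideals differ.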